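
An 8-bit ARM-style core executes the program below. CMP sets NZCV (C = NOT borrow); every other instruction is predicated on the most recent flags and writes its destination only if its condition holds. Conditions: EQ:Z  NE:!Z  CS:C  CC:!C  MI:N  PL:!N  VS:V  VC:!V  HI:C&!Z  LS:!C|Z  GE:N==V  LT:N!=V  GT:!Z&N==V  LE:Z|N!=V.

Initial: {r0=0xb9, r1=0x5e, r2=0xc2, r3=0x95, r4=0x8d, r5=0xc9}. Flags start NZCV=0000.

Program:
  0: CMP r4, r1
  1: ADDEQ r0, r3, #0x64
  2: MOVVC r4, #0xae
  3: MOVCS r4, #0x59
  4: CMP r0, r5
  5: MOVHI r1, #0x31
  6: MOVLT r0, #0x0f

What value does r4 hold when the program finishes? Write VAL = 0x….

[0] flags=0011 → (cmp)
[1] flags=0011 EQ?F → skip
[2] flags=0011 VC?F → skip
[3] flags=0011 CS?T → r4=0x59
[4] flags=1000 → (cmp)
[5] flags=1000 HI?F → skip
[6] flags=1000 LT?T → r0=0x0f

VAL = 0x59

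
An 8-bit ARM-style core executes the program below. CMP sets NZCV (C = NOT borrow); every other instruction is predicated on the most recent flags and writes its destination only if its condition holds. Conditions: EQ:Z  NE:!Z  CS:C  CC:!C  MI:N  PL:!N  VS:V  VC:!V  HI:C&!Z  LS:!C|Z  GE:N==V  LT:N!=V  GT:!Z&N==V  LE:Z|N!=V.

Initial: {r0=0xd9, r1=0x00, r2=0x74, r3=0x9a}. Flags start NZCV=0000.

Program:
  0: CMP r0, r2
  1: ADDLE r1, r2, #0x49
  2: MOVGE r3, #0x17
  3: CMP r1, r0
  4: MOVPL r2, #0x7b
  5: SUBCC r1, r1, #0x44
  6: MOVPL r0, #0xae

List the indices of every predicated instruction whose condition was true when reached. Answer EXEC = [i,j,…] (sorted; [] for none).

EXEC = [1,5]

[0] flags=0011 → (cmp)
[1] flags=0011 LE?T → r1=0xbd
[2] flags=0011 GE?F → skip
[3] flags=1000 → (cmp)
[4] flags=1000 PL?F → skip
[5] flags=1000 CC?T → r1=0x79
[6] flags=1000 PL?F → skip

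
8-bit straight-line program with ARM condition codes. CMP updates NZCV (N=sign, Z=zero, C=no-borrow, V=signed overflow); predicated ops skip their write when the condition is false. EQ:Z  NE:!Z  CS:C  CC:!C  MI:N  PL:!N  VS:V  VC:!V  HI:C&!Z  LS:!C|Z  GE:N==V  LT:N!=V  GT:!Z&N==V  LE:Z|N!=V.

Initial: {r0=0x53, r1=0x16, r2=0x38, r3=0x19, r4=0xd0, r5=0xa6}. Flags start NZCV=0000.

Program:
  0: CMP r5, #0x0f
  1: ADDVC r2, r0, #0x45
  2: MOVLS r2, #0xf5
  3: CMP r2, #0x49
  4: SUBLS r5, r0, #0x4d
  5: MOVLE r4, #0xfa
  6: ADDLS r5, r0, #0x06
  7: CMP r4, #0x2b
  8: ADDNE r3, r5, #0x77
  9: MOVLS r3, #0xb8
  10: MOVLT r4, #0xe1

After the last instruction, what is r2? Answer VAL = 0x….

VAL = 0x98

[0] flags=1010 → (cmp)
[1] flags=1010 VC?T → r2=0x98
[2] flags=1010 LS?F → skip
[3] flags=0011 → (cmp)
[4] flags=0011 LS?F → skip
[5] flags=0011 LE?T → r4=0xfa
[6] flags=0011 LS?F → skip
[7] flags=1010 → (cmp)
[8] flags=1010 NE?T → r3=0x1d
[9] flags=1010 LS?F → skip
[10] flags=1010 LT?T → r4=0xe1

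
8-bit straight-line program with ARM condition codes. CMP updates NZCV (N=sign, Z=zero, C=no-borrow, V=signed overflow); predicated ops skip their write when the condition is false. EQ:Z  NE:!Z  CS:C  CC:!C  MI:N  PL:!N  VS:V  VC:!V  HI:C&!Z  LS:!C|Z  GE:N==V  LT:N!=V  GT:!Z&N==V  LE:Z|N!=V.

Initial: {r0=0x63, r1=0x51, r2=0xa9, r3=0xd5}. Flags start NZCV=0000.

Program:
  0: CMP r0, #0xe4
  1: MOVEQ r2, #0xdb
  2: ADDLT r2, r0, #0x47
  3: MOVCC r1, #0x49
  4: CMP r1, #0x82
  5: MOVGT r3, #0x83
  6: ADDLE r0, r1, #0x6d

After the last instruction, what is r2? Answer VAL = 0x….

VAL = 0xa9

[0] flags=0000 → (cmp)
[1] flags=0000 EQ?F → skip
[2] flags=0000 LT?F → skip
[3] flags=0000 CC?T → r1=0x49
[4] flags=1001 → (cmp)
[5] flags=1001 GT?T → r3=0x83
[6] flags=1001 LE?F → skip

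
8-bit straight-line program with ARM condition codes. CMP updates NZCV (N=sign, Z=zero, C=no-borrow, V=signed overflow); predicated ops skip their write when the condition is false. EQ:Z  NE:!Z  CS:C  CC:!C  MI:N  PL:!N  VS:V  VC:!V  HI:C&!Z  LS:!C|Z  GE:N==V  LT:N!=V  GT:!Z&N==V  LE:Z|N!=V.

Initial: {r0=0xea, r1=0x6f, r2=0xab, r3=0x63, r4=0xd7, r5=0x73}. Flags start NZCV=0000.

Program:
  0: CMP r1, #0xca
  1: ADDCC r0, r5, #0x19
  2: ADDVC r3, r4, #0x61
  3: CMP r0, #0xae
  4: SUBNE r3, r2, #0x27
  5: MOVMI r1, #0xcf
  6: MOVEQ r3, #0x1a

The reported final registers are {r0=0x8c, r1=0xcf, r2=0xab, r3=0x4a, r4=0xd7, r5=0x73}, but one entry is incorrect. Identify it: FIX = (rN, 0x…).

FIX = (r3, 0x84)

[0] flags=1001 → (cmp)
[1] flags=1001 CC?T → r0=0x8c
[2] flags=1001 VC?F → skip
[3] flags=1000 → (cmp)
[4] flags=1000 NE?T → r3=0x84
[5] flags=1000 MI?T → r1=0xcf
[6] flags=1000 EQ?F → skip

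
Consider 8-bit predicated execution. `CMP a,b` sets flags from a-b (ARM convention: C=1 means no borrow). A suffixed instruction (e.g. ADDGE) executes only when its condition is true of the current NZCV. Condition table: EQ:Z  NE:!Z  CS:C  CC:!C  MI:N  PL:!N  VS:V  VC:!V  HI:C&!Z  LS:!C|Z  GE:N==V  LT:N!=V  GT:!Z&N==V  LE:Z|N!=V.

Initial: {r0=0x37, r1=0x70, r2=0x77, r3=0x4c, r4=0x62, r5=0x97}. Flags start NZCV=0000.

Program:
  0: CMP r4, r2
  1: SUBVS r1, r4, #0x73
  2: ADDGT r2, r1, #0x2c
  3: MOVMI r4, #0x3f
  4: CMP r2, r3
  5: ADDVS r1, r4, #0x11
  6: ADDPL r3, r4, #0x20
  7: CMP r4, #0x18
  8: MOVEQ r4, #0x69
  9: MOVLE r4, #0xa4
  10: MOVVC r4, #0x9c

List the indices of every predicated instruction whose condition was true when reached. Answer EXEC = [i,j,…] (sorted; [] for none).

EXEC = [3,6,10]

[0] flags=1000 → (cmp)
[1] flags=1000 VS?F → skip
[2] flags=1000 GT?F → skip
[3] flags=1000 MI?T → r4=0x3f
[4] flags=0010 → (cmp)
[5] flags=0010 VS?F → skip
[6] flags=0010 PL?T → r3=0x5f
[7] flags=0010 → (cmp)
[8] flags=0010 EQ?F → skip
[9] flags=0010 LE?F → skip
[10] flags=0010 VC?T → r4=0x9c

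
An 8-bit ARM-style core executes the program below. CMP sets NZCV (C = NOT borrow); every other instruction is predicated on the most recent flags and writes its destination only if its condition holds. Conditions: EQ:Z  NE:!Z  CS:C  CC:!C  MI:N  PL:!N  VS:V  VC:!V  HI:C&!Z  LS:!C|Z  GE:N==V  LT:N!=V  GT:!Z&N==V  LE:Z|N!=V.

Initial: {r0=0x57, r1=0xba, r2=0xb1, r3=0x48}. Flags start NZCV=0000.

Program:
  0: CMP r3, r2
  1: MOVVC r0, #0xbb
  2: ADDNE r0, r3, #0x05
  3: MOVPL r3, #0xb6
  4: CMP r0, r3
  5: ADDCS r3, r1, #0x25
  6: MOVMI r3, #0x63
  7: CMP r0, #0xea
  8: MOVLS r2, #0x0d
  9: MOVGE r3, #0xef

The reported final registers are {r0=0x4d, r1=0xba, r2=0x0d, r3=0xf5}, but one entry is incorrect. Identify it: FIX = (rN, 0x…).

0: ✓ CMP  NZCV=1001
1: · MOVVC
2: ✓ ADDNE  r0←0x4d
3: · MOVPL
4: ✓ CMP  NZCV=0010
5: ✓ ADDCS  r3←0xdf
6: · MOVMI
7: ✓ CMP  NZCV=0000
8: ✓ MOVLS  r2←0x0d
9: ✓ MOVGE  r3←0xef

FIX = (r3, 0xef)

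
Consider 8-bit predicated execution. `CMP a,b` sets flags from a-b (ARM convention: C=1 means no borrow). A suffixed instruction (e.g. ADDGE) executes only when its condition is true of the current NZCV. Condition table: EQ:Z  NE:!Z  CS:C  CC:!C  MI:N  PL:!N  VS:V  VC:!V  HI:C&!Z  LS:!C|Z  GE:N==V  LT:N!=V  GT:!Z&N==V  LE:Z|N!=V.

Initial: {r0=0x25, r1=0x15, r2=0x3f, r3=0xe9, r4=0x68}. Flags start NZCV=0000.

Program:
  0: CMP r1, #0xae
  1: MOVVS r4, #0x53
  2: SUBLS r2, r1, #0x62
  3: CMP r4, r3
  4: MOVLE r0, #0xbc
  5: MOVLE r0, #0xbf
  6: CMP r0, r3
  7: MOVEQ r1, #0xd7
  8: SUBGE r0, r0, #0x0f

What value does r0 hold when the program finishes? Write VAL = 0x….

0: ✓ CMP  NZCV=0000
1: · MOVVS
2: ✓ SUBLS  r2←0xb3
3: ✓ CMP  NZCV=0000
4: · MOVLE
5: · MOVLE
6: ✓ CMP  NZCV=0000
7: · MOVEQ
8: ✓ SUBGE  r0←0x16

VAL = 0x16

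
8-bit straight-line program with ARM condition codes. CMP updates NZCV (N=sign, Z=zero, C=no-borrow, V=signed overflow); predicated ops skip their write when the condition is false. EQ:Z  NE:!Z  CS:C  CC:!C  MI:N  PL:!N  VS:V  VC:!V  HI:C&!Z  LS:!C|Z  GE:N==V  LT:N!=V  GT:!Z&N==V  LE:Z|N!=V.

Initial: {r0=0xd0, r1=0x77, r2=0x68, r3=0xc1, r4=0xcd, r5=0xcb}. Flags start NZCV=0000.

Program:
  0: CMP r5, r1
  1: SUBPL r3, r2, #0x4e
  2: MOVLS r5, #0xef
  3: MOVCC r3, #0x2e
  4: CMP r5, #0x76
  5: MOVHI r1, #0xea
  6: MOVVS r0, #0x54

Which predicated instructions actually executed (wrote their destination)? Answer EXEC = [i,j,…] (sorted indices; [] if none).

0: ✓ CMP  NZCV=0011
1: ✓ SUBPL  r3←0x1a
2: · MOVLS
3: · MOVCC
4: ✓ CMP  NZCV=0011
5: ✓ MOVHI  r1←0xea
6: ✓ MOVVS  r0←0x54

EXEC = [1,5,6]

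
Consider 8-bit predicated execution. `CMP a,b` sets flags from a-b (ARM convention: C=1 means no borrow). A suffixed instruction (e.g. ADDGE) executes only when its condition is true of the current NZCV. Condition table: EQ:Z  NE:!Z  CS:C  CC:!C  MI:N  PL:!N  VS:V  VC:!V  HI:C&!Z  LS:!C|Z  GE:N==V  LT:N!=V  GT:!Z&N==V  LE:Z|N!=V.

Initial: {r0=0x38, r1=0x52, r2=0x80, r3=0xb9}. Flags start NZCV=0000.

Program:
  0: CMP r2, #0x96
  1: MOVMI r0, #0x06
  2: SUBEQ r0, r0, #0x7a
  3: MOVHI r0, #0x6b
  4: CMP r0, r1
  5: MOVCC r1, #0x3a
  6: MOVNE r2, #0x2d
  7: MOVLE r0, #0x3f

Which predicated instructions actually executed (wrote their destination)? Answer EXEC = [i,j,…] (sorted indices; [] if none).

EXEC = [1,5,6,7]

[0] flags=1000 → (cmp)
[1] flags=1000 MI?T → r0=0x06
[2] flags=1000 EQ?F → skip
[3] flags=1000 HI?F → skip
[4] flags=1000 → (cmp)
[5] flags=1000 CC?T → r1=0x3a
[6] flags=1000 NE?T → r2=0x2d
[7] flags=1000 LE?T → r0=0x3f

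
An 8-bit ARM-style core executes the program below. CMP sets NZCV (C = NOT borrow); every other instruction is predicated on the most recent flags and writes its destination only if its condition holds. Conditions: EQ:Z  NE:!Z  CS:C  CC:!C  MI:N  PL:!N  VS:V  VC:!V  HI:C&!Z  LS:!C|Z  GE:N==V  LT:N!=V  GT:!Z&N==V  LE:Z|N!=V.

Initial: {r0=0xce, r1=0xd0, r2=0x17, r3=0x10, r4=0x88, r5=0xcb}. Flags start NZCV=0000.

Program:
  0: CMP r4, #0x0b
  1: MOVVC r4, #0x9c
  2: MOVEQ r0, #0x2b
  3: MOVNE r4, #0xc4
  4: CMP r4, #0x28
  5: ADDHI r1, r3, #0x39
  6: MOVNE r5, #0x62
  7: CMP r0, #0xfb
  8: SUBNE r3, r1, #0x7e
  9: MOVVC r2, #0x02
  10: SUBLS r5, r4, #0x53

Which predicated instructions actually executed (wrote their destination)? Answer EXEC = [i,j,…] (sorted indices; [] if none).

EXEC = [3,5,6,8,9,10]

[0] flags=0011 → (cmp)
[1] flags=0011 VC?F → skip
[2] flags=0011 EQ?F → skip
[3] flags=0011 NE?T → r4=0xc4
[4] flags=1010 → (cmp)
[5] flags=1010 HI?T → r1=0x49
[6] flags=1010 NE?T → r5=0x62
[7] flags=1000 → (cmp)
[8] flags=1000 NE?T → r3=0xcb
[9] flags=1000 VC?T → r2=0x02
[10] flags=1000 LS?T → r5=0x71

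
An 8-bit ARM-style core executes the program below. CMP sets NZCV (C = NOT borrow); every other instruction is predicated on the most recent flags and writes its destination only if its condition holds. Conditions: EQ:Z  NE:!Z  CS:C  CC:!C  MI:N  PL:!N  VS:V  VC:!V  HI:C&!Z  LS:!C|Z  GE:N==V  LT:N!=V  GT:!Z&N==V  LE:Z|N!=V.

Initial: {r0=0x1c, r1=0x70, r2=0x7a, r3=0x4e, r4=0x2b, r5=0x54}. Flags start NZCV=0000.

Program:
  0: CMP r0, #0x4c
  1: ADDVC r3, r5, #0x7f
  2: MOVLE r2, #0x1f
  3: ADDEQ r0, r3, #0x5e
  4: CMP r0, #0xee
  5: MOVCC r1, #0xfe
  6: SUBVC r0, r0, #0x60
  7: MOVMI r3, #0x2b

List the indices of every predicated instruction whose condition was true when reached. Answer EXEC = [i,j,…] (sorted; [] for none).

0: ✓ CMP  NZCV=1000
1: ✓ ADDVC  r3←0xd3
2: ✓ MOVLE  r2←0x1f
3: · ADDEQ
4: ✓ CMP  NZCV=0000
5: ✓ MOVCC  r1←0xfe
6: ✓ SUBVC  r0←0xbc
7: · MOVMI

EXEC = [1,2,5,6]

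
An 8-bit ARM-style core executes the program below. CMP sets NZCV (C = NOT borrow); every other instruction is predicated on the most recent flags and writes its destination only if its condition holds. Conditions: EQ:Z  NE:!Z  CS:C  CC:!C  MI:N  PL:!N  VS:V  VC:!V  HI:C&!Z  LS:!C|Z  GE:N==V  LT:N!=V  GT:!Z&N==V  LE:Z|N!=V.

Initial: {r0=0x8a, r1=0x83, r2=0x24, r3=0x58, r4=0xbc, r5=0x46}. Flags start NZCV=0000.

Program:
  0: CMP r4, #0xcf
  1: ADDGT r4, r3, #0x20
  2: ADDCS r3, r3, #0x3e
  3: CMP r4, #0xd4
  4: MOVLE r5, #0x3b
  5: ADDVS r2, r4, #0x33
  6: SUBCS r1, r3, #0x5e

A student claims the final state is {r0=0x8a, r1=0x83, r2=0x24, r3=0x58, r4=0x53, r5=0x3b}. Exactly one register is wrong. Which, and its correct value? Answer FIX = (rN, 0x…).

[0] flags=1000 → (cmp)
[1] flags=1000 GT?F → skip
[2] flags=1000 CS?F → skip
[3] flags=1000 → (cmp)
[4] flags=1000 LE?T → r5=0x3b
[5] flags=1000 VS?F → skip
[6] flags=1000 CS?F → skip

FIX = (r4, 0xbc)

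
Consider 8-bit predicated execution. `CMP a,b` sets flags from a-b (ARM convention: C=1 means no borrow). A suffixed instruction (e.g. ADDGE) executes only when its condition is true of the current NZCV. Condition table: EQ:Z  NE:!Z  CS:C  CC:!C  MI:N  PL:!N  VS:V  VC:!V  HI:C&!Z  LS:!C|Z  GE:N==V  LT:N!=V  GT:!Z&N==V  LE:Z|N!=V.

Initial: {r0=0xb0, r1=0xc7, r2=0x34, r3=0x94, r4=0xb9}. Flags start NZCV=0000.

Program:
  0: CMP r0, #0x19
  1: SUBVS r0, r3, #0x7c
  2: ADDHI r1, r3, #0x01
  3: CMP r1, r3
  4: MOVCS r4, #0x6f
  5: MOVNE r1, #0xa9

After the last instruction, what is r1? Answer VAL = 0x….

VAL = 0xa9

0: ✓ CMP  NZCV=1010
1: · SUBVS
2: ✓ ADDHI  r1←0x95
3: ✓ CMP  NZCV=0010
4: ✓ MOVCS  r4←0x6f
5: ✓ MOVNE  r1←0xa9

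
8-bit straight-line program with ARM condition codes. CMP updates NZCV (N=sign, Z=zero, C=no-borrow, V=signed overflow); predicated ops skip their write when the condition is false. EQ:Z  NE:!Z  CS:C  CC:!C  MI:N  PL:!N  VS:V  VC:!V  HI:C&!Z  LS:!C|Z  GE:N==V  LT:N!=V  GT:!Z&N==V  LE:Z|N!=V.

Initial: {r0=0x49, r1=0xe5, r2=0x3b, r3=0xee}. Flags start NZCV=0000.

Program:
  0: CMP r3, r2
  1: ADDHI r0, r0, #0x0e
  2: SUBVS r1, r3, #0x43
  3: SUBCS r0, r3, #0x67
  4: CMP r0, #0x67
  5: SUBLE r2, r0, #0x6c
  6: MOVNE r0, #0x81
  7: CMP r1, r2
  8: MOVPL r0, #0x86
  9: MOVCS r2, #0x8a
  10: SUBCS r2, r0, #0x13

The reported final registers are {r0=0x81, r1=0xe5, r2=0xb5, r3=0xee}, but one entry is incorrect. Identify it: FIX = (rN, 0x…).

FIX = (r2, 0x6e)

[0] flags=1010 → (cmp)
[1] flags=1010 HI?T → r0=0x57
[2] flags=1010 VS?F → skip
[3] flags=1010 CS?T → r0=0x87
[4] flags=0011 → (cmp)
[5] flags=0011 LE?T → r2=0x1b
[6] flags=0011 NE?T → r0=0x81
[7] flags=1010 → (cmp)
[8] flags=1010 PL?F → skip
[9] flags=1010 CS?T → r2=0x8a
[10] flags=1010 CS?T → r2=0x6e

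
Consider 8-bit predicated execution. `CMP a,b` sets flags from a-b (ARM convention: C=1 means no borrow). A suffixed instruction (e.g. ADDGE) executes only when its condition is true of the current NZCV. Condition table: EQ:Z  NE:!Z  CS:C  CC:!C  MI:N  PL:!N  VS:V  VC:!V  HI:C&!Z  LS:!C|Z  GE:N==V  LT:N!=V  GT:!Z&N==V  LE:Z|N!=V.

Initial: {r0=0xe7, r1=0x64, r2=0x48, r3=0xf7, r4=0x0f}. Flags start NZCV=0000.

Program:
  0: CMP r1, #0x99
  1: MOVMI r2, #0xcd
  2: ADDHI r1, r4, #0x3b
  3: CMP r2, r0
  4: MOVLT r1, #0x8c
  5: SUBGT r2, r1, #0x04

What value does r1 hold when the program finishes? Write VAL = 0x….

0: ✓ CMP  NZCV=1001
1: ✓ MOVMI  r2←0xcd
2: · ADDHI
3: ✓ CMP  NZCV=1000
4: ✓ MOVLT  r1←0x8c
5: · SUBGT

VAL = 0x8c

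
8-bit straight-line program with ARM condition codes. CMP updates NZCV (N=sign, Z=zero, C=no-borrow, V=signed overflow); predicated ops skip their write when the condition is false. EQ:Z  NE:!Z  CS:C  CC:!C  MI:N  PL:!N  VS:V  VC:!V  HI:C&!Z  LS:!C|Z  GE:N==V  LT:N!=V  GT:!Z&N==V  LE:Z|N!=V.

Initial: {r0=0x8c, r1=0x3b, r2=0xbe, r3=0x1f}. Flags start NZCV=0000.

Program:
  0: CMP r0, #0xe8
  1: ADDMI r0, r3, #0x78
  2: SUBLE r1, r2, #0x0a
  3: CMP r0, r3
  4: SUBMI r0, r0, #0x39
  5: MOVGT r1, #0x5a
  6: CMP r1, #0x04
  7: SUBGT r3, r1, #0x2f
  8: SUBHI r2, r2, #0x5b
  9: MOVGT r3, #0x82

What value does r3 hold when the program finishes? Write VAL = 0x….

VAL = 0x1f

[0] flags=1000 → (cmp)
[1] flags=1000 MI?T → r0=0x97
[2] flags=1000 LE?T → r1=0xb4
[3] flags=0011 → (cmp)
[4] flags=0011 MI?F → skip
[5] flags=0011 GT?F → skip
[6] flags=1010 → (cmp)
[7] flags=1010 GT?F → skip
[8] flags=1010 HI?T → r2=0x63
[9] flags=1010 GT?F → skip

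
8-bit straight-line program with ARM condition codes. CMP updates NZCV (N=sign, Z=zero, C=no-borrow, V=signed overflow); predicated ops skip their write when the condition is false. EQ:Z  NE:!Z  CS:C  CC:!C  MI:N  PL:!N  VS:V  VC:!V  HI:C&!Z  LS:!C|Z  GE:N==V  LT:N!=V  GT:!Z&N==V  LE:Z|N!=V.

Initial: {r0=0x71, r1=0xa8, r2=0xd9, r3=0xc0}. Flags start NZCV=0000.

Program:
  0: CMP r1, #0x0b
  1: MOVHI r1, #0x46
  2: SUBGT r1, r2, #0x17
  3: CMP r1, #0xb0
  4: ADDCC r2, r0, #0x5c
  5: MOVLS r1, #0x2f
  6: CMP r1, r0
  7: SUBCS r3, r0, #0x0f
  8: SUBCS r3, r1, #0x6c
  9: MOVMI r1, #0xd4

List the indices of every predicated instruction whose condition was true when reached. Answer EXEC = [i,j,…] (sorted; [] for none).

[0] flags=1010 → (cmp)
[1] flags=1010 HI?T → r1=0x46
[2] flags=1010 GT?F → skip
[3] flags=1001 → (cmp)
[4] flags=1001 CC?T → r2=0xcd
[5] flags=1001 LS?T → r1=0x2f
[6] flags=1000 → (cmp)
[7] flags=1000 CS?F → skip
[8] flags=1000 CS?F → skip
[9] flags=1000 MI?T → r1=0xd4

EXEC = [1,4,5,9]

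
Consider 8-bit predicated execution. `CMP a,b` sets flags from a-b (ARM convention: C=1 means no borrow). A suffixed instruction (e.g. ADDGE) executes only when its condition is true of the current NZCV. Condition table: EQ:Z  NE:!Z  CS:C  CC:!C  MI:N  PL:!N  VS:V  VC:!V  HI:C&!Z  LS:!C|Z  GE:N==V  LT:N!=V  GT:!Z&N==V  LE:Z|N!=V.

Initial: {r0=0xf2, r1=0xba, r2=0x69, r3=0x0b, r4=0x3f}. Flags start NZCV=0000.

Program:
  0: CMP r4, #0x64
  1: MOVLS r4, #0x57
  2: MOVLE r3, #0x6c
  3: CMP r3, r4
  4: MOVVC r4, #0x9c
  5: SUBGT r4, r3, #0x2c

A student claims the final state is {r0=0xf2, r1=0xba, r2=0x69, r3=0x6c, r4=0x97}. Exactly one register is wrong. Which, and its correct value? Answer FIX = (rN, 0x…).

0: ✓ CMP  NZCV=1000
1: ✓ MOVLS  r4←0x57
2: ✓ MOVLE  r3←0x6c
3: ✓ CMP  NZCV=0010
4: ✓ MOVVC  r4←0x9c
5: ✓ SUBGT  r4←0x40

FIX = (r4, 0x40)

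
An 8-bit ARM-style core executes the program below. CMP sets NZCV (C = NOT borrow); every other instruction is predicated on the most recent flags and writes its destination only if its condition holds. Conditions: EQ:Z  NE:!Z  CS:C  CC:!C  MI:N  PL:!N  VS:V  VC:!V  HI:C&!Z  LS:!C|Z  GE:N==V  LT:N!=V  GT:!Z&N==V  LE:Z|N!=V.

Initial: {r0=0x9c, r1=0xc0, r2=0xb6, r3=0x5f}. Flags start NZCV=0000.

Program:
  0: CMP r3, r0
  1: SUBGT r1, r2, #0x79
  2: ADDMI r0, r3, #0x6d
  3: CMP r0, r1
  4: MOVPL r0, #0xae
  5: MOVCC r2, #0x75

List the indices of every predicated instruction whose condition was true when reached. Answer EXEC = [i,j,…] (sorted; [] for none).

0: ✓ CMP  NZCV=1001
1: ✓ SUBGT  r1←0x3d
2: ✓ ADDMI  r0←0xcc
3: ✓ CMP  NZCV=1010
4: · MOVPL
5: · MOVCC

EXEC = [1,2]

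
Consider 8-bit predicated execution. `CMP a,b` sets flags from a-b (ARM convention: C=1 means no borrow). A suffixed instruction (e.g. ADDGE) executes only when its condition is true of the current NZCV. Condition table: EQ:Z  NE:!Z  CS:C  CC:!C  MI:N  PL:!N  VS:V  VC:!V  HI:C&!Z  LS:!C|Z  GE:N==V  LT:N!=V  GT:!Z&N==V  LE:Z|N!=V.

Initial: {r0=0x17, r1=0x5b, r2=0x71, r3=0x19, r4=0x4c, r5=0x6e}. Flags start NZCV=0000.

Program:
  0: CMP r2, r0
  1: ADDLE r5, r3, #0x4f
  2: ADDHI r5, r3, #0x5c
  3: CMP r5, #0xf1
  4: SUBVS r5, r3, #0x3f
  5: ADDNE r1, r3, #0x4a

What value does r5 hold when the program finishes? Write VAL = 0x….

[0] flags=0010 → (cmp)
[1] flags=0010 LE?F → skip
[2] flags=0010 HI?T → r5=0x75
[3] flags=1001 → (cmp)
[4] flags=1001 VS?T → r5=0xda
[5] flags=1001 NE?T → r1=0x63

VAL = 0xda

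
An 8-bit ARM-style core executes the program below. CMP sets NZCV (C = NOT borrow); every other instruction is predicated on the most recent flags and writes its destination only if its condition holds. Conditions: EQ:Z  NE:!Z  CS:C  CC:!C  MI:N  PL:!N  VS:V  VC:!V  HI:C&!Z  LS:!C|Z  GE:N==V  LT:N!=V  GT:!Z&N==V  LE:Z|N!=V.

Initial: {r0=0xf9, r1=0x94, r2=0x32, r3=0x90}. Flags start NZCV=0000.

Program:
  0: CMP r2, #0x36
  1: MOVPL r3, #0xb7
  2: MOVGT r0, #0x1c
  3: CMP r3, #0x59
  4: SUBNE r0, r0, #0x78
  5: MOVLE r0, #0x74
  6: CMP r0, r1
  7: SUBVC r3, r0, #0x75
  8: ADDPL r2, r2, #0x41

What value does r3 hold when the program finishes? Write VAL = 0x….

0: ✓ CMP  NZCV=1000
1: · MOVPL
2: · MOVGT
3: ✓ CMP  NZCV=0011
4: ✓ SUBNE  r0←0x81
5: ✓ MOVLE  r0←0x74
6: ✓ CMP  NZCV=1001
7: · SUBVC
8: · ADDPL

VAL = 0x90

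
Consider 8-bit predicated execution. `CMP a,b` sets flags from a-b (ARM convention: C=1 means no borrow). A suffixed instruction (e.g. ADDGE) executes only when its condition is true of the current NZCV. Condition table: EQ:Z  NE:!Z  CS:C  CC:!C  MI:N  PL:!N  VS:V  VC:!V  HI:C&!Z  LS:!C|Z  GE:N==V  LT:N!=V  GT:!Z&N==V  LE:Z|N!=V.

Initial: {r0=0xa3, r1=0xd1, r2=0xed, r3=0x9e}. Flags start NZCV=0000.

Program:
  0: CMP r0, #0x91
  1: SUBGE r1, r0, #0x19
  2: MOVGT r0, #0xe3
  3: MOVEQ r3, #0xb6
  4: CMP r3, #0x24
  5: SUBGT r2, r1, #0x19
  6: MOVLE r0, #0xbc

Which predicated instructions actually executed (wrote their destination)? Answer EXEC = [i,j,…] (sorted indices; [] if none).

EXEC = [1,2,6]

[0] flags=0010 → (cmp)
[1] flags=0010 GE?T → r1=0x8a
[2] flags=0010 GT?T → r0=0xe3
[3] flags=0010 EQ?F → skip
[4] flags=0011 → (cmp)
[5] flags=0011 GT?F → skip
[6] flags=0011 LE?T → r0=0xbc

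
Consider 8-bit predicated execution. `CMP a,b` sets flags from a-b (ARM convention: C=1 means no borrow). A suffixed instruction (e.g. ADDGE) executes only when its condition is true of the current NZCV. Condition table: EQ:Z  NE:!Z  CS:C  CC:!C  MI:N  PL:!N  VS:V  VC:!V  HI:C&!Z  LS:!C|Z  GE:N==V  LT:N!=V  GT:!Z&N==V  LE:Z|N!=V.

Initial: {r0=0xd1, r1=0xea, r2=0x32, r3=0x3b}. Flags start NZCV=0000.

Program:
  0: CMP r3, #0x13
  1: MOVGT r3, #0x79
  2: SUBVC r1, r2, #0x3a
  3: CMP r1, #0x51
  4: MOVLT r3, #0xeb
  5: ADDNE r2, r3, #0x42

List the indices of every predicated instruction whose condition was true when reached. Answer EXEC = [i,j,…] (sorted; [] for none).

EXEC = [1,2,4,5]

0: ✓ CMP  NZCV=0010
1: ✓ MOVGT  r3←0x79
2: ✓ SUBVC  r1←0xf8
3: ✓ CMP  NZCV=1010
4: ✓ MOVLT  r3←0xeb
5: ✓ ADDNE  r2←0x2d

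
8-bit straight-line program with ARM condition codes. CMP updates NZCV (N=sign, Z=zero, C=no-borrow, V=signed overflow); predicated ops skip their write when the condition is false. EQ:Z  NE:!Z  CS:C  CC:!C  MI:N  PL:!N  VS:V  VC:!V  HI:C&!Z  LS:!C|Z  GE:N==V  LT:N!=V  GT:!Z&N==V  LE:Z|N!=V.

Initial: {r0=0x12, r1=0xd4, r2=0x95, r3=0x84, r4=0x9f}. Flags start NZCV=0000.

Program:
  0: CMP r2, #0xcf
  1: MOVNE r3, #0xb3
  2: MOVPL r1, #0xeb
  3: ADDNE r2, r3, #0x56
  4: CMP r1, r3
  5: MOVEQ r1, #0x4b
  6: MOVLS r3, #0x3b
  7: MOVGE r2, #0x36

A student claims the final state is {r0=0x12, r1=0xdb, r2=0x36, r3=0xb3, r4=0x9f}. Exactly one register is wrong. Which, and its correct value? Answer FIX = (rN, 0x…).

FIX = (r1, 0xd4)

0: ✓ CMP  NZCV=1000
1: ✓ MOVNE  r3←0xb3
2: · MOVPL
3: ✓ ADDNE  r2←0x09
4: ✓ CMP  NZCV=0010
5: · MOVEQ
6: · MOVLS
7: ✓ MOVGE  r2←0x36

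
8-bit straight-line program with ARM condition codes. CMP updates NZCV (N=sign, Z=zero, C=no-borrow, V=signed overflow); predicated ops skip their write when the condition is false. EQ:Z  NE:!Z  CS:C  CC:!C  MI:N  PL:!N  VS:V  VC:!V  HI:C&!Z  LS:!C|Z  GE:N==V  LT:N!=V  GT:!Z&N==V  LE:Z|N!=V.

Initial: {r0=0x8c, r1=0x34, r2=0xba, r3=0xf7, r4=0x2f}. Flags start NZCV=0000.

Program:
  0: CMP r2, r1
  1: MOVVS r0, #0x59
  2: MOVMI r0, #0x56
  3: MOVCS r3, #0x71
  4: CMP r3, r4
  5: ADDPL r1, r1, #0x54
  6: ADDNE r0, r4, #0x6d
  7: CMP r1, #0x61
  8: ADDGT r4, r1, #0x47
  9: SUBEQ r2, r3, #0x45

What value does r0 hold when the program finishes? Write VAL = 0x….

VAL = 0x9c

[0] flags=1010 → (cmp)
[1] flags=1010 VS?F → skip
[2] flags=1010 MI?T → r0=0x56
[3] flags=1010 CS?T → r3=0x71
[4] flags=0010 → (cmp)
[5] flags=0010 PL?T → r1=0x88
[6] flags=0010 NE?T → r0=0x9c
[7] flags=0011 → (cmp)
[8] flags=0011 GT?F → skip
[9] flags=0011 EQ?F → skip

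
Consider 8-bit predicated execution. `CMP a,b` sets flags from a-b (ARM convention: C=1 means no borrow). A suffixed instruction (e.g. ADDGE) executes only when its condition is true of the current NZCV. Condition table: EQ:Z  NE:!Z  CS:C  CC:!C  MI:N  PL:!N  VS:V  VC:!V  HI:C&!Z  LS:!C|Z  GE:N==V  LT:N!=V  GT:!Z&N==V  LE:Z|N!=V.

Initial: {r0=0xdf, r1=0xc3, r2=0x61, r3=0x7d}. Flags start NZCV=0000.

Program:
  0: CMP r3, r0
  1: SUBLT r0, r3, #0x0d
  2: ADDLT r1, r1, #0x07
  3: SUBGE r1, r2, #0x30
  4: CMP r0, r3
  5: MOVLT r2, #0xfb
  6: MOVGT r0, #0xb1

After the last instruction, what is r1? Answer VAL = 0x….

VAL = 0x31

[0] flags=1001 → (cmp)
[1] flags=1001 LT?F → skip
[2] flags=1001 LT?F → skip
[3] flags=1001 GE?T → r1=0x31
[4] flags=0011 → (cmp)
[5] flags=0011 LT?T → r2=0xfb
[6] flags=0011 GT?F → skip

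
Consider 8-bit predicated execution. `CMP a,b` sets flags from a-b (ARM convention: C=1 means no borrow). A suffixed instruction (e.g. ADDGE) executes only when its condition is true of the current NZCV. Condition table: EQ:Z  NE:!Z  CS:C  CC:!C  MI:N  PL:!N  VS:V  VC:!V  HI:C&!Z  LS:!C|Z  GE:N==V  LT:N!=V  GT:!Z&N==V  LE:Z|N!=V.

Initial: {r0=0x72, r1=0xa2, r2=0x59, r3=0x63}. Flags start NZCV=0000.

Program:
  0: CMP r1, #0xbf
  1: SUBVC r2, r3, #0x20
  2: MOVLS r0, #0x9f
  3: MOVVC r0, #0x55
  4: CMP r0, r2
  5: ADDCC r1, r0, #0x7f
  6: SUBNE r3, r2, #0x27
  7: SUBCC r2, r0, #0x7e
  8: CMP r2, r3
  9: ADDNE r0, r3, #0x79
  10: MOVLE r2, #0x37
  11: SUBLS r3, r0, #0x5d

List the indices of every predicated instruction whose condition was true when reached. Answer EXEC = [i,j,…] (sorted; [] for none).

[0] flags=1000 → (cmp)
[1] flags=1000 VC?T → r2=0x43
[2] flags=1000 LS?T → r0=0x9f
[3] flags=1000 VC?T → r0=0x55
[4] flags=0010 → (cmp)
[5] flags=0010 CC?F → skip
[6] flags=0010 NE?T → r3=0x1c
[7] flags=0010 CC?F → skip
[8] flags=0010 → (cmp)
[9] flags=0010 NE?T → r0=0x95
[10] flags=0010 LE?F → skip
[11] flags=0010 LS?F → skip

EXEC = [1,2,3,6,9]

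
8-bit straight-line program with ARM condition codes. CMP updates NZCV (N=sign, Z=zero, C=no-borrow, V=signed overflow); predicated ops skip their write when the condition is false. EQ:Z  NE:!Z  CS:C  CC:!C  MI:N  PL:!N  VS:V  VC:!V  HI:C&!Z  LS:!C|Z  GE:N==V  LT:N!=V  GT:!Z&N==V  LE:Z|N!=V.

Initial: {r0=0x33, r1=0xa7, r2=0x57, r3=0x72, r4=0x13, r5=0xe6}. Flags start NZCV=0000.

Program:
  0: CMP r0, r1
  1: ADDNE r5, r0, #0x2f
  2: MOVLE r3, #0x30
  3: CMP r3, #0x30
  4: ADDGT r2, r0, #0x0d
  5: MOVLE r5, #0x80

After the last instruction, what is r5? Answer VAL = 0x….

[0] flags=1001 → (cmp)
[1] flags=1001 NE?T → r5=0x62
[2] flags=1001 LE?F → skip
[3] flags=0010 → (cmp)
[4] flags=0010 GT?T → r2=0x40
[5] flags=0010 LE?F → skip

VAL = 0x62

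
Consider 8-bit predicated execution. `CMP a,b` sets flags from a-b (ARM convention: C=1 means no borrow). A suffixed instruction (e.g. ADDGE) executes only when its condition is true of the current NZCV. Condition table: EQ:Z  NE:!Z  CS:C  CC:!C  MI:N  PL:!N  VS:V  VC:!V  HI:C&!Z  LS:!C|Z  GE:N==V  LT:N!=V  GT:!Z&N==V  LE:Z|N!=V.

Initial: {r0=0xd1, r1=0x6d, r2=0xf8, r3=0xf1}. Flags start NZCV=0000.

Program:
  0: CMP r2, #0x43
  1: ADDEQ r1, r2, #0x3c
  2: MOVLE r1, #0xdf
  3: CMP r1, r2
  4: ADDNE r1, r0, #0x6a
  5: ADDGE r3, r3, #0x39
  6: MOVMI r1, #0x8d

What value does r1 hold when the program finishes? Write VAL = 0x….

VAL = 0x8d

0: ✓ CMP  NZCV=1010
1: · ADDEQ
2: ✓ MOVLE  r1←0xdf
3: ✓ CMP  NZCV=1000
4: ✓ ADDNE  r1←0x3b
5: · ADDGE
6: ✓ MOVMI  r1←0x8d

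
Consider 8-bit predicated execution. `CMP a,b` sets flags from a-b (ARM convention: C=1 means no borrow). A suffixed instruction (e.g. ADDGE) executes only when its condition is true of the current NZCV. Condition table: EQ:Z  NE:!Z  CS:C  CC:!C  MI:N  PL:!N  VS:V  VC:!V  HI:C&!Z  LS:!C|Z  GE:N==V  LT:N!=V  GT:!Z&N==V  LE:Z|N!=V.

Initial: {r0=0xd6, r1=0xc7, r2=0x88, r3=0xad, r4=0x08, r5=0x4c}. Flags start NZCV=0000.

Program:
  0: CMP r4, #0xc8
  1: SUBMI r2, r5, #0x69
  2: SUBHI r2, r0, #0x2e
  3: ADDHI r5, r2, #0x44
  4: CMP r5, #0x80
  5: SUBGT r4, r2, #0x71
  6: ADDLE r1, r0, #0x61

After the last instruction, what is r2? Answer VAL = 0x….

0: ✓ CMP  NZCV=0000
1: · SUBMI
2: · SUBHI
3: · ADDHI
4: ✓ CMP  NZCV=1001
5: ✓ SUBGT  r4←0x17
6: · ADDLE

VAL = 0x88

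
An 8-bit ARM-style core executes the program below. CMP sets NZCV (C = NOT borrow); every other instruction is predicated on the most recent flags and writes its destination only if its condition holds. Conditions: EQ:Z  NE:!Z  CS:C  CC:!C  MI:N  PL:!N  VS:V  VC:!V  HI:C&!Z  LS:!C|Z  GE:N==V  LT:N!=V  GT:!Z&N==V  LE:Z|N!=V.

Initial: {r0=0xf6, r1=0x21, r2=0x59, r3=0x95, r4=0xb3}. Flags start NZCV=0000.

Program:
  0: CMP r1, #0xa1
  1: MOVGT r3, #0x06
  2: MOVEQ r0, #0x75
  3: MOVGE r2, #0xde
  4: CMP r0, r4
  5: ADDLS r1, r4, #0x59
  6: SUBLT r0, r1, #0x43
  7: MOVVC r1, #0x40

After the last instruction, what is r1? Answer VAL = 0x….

[0] flags=1001 → (cmp)
[1] flags=1001 GT?T → r3=0x06
[2] flags=1001 EQ?F → skip
[3] flags=1001 GE?T → r2=0xde
[4] flags=0010 → (cmp)
[5] flags=0010 LS?F → skip
[6] flags=0010 LT?F → skip
[7] flags=0010 VC?T → r1=0x40

VAL = 0x40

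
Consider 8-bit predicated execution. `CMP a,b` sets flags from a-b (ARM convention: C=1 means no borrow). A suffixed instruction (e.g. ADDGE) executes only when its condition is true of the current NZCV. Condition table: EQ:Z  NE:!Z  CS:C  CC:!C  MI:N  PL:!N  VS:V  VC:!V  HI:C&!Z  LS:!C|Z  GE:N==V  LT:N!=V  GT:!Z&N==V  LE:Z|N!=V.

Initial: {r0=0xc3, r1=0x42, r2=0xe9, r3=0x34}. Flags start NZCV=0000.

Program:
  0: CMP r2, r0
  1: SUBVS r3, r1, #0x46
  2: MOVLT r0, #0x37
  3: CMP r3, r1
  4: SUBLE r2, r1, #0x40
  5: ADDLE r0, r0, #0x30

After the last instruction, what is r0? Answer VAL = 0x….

0: ✓ CMP  NZCV=0010
1: · SUBVS
2: · MOVLT
3: ✓ CMP  NZCV=1000
4: ✓ SUBLE  r2←0x02
5: ✓ ADDLE  r0←0xf3

VAL = 0xf3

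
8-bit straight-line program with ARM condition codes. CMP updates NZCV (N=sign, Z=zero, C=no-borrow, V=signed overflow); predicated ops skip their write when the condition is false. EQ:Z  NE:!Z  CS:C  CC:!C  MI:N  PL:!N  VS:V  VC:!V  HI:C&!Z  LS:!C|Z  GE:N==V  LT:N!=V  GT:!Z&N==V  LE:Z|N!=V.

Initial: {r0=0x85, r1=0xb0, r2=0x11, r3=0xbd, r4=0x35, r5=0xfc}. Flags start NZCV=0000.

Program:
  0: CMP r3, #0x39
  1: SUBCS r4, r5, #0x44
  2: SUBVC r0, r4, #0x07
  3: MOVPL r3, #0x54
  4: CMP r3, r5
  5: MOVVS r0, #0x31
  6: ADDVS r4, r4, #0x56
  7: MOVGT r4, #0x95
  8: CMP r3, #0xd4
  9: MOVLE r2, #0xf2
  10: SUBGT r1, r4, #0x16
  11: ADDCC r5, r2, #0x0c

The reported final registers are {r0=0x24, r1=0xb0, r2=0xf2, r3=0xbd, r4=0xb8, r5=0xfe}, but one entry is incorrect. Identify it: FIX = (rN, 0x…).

0: ✓ CMP  NZCV=1010
1: ✓ SUBCS  r4←0xb8
2: ✓ SUBVC  r0←0xb1
3: · MOVPL
4: ✓ CMP  NZCV=1000
5: · MOVVS
6: · ADDVS
7: · MOVGT
8: ✓ CMP  NZCV=1000
9: ✓ MOVLE  r2←0xf2
10: · SUBGT
11: ✓ ADDCC  r5←0xfe

FIX = (r0, 0xb1)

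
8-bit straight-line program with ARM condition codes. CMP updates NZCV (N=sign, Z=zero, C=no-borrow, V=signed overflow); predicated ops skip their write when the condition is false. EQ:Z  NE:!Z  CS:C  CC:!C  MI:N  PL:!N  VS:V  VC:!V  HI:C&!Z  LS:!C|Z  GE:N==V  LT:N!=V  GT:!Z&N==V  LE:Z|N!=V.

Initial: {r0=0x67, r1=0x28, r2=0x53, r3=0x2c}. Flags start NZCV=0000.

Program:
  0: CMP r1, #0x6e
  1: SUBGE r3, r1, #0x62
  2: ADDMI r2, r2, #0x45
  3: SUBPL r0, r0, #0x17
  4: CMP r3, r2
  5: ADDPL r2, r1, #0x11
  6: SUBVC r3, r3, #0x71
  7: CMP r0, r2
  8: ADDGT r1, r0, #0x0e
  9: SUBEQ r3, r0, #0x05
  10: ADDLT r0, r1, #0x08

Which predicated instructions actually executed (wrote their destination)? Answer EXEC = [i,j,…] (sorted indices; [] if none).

EXEC = [2,8]

0: ✓ CMP  NZCV=1000
1: · SUBGE
2: ✓ ADDMI  r2←0x98
3: · SUBPL
4: ✓ CMP  NZCV=1001
5: · ADDPL
6: · SUBVC
7: ✓ CMP  NZCV=1001
8: ✓ ADDGT  r1←0x75
9: · SUBEQ
10: · ADDLT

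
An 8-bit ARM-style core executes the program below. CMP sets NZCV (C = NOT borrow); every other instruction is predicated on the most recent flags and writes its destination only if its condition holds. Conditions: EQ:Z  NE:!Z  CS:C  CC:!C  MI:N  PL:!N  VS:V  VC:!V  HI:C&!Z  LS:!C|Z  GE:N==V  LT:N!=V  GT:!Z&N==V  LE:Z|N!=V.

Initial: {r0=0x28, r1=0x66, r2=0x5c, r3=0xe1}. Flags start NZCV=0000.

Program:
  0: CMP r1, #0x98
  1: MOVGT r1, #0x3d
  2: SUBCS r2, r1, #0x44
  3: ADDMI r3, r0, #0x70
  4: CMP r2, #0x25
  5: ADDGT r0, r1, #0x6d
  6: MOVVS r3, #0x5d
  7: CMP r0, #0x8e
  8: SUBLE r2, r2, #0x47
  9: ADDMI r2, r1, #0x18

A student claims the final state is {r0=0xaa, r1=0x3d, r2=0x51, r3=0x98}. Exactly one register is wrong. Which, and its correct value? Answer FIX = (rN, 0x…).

[0] flags=1001 → (cmp)
[1] flags=1001 GT?T → r1=0x3d
[2] flags=1001 CS?F → skip
[3] flags=1001 MI?T → r3=0x98
[4] flags=0010 → (cmp)
[5] flags=0010 GT?T → r0=0xaa
[6] flags=0010 VS?F → skip
[7] flags=0010 → (cmp)
[8] flags=0010 LE?F → skip
[9] flags=0010 MI?F → skip

FIX = (r2, 0x5c)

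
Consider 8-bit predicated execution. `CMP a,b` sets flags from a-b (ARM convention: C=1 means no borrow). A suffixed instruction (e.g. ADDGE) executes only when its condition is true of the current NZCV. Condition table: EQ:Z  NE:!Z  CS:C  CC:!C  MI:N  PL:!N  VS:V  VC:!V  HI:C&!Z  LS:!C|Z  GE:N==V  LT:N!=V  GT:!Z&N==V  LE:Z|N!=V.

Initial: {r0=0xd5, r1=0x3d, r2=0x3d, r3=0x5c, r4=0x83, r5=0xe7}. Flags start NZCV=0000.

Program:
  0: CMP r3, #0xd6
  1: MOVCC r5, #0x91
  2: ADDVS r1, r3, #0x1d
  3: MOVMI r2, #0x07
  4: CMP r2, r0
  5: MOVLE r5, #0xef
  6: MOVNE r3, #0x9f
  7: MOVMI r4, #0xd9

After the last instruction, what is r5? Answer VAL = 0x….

VAL = 0x91

[0] flags=1001 → (cmp)
[1] flags=1001 CC?T → r5=0x91
[2] flags=1001 VS?T → r1=0x79
[3] flags=1001 MI?T → r2=0x07
[4] flags=0000 → (cmp)
[5] flags=0000 LE?F → skip
[6] flags=0000 NE?T → r3=0x9f
[7] flags=0000 MI?F → skip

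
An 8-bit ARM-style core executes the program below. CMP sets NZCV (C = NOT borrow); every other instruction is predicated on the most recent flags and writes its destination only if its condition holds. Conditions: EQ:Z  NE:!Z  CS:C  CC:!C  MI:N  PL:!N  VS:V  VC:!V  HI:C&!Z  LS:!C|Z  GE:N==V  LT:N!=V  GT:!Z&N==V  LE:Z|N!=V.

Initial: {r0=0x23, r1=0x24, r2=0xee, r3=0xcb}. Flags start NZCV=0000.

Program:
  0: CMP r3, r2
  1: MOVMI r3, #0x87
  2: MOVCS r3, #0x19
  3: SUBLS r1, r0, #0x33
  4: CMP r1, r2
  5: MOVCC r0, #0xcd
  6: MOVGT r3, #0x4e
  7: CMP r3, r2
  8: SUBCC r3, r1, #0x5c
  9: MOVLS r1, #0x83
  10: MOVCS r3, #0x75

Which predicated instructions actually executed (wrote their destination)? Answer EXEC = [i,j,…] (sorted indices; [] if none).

0: ✓ CMP  NZCV=1000
1: ✓ MOVMI  r3←0x87
2: · MOVCS
3: ✓ SUBLS  r1←0xf0
4: ✓ CMP  NZCV=0010
5: · MOVCC
6: ✓ MOVGT  r3←0x4e
7: ✓ CMP  NZCV=0000
8: ✓ SUBCC  r3←0x94
9: ✓ MOVLS  r1←0x83
10: · MOVCS

EXEC = [1,3,6,8,9]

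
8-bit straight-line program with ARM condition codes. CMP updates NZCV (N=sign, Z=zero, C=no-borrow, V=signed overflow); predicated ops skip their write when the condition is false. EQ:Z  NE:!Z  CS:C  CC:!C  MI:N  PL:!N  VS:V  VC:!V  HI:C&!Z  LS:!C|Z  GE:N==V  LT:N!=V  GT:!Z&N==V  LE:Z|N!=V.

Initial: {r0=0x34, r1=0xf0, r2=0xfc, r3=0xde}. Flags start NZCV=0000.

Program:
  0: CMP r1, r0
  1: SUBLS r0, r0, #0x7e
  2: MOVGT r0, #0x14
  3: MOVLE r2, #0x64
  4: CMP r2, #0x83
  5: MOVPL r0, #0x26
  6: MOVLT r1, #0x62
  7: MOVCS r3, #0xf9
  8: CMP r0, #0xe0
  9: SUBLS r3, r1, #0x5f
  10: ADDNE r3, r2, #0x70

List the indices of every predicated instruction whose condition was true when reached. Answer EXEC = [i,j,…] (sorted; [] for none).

[0] flags=1010 → (cmp)
[1] flags=1010 LS?F → skip
[2] flags=1010 GT?F → skip
[3] flags=1010 LE?T → r2=0x64
[4] flags=1001 → (cmp)
[5] flags=1001 PL?F → skip
[6] flags=1001 LT?F → skip
[7] flags=1001 CS?F → skip
[8] flags=0000 → (cmp)
[9] flags=0000 LS?T → r3=0x91
[10] flags=0000 NE?T → r3=0xd4

EXEC = [3,9,10]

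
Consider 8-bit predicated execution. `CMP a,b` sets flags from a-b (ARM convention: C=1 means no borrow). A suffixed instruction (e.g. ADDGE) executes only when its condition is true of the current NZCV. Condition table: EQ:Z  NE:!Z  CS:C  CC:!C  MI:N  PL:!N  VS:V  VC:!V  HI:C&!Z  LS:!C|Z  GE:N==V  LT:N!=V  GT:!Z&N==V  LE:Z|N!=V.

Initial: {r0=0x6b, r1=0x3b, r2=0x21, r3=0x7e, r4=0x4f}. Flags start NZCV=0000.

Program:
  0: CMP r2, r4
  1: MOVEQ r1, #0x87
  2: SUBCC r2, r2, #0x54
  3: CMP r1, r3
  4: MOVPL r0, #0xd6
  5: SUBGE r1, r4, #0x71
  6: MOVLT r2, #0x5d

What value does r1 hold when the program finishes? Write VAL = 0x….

[0] flags=1000 → (cmp)
[1] flags=1000 EQ?F → skip
[2] flags=1000 CC?T → r2=0xcd
[3] flags=1000 → (cmp)
[4] flags=1000 PL?F → skip
[5] flags=1000 GE?F → skip
[6] flags=1000 LT?T → r2=0x5d

VAL = 0x3b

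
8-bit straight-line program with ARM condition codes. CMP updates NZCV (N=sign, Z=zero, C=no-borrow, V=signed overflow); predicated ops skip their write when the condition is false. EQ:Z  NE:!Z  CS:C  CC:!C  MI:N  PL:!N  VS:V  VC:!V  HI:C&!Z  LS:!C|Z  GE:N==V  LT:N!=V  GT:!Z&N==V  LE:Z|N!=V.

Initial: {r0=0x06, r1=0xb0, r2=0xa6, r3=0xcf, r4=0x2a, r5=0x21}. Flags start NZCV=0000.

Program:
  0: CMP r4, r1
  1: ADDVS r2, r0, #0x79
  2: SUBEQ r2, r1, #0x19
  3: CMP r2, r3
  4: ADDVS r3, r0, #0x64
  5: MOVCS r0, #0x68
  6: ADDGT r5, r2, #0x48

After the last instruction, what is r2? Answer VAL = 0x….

VAL = 0xa6

0: ✓ CMP  NZCV=0000
1: · ADDVS
2: · SUBEQ
3: ✓ CMP  NZCV=1000
4: · ADDVS
5: · MOVCS
6: · ADDGT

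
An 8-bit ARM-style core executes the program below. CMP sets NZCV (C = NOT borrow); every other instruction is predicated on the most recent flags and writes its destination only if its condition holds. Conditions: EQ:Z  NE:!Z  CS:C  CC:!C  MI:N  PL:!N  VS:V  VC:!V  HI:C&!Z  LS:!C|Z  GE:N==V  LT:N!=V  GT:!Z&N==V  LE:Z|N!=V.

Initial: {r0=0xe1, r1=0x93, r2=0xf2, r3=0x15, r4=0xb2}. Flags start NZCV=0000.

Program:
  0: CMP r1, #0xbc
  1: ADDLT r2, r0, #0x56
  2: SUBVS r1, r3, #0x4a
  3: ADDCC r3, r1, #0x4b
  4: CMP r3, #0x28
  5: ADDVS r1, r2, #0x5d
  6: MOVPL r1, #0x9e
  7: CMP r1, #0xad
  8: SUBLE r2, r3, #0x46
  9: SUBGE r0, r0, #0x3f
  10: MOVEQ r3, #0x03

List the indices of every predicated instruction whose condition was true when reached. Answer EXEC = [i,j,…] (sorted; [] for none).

0: ✓ CMP  NZCV=1000
1: ✓ ADDLT  r2←0x37
2: · SUBVS
3: ✓ ADDCC  r3←0xde
4: ✓ CMP  NZCV=1010
5: · ADDVS
6: · MOVPL
7: ✓ CMP  NZCV=1000
8: ✓ SUBLE  r2←0x98
9: · SUBGE
10: · MOVEQ

EXEC = [1,3,8]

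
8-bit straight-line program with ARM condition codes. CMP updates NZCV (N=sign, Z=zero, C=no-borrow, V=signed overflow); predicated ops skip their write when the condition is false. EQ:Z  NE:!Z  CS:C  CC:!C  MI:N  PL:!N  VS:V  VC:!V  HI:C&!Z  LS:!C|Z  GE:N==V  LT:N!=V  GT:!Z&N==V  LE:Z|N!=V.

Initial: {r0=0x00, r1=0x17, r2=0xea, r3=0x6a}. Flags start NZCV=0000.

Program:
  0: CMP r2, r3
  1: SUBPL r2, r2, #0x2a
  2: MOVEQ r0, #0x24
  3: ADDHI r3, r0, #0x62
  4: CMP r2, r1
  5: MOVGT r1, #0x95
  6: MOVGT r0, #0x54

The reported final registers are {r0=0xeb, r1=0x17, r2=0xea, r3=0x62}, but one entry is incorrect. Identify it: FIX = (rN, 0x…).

[0] flags=1010 → (cmp)
[1] flags=1010 PL?F → skip
[2] flags=1010 EQ?F → skip
[3] flags=1010 HI?T → r3=0x62
[4] flags=1010 → (cmp)
[5] flags=1010 GT?F → skip
[6] flags=1010 GT?F → skip

FIX = (r0, 0x00)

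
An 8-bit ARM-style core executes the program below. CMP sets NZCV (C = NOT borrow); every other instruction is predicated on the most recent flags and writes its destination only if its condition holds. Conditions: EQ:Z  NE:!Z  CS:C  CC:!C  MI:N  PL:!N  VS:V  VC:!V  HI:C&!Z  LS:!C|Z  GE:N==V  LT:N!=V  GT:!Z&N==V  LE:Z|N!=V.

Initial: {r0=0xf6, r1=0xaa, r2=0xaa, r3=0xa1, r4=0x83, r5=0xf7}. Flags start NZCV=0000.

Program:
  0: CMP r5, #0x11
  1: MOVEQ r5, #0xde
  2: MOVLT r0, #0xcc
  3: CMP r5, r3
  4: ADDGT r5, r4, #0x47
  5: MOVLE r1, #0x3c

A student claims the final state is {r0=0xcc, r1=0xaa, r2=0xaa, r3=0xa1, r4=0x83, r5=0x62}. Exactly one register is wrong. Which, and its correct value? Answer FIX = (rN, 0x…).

0: ✓ CMP  NZCV=1010
1: · MOVEQ
2: ✓ MOVLT  r0←0xcc
3: ✓ CMP  NZCV=0010
4: ✓ ADDGT  r5←0xca
5: · MOVLE

FIX = (r5, 0xca)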